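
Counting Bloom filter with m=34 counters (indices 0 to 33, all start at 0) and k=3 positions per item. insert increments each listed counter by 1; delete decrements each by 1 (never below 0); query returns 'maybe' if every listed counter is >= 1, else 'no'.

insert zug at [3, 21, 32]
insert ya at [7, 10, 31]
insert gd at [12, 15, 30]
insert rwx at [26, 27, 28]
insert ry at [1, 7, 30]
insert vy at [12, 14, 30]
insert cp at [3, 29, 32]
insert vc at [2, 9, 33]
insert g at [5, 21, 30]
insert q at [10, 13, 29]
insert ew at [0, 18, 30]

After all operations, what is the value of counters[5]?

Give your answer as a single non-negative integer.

Step 1: insert zug at [3, 21, 32] -> counters=[0,0,0,1,0,0,0,0,0,0,0,0,0,0,0,0,0,0,0,0,0,1,0,0,0,0,0,0,0,0,0,0,1,0]
Step 2: insert ya at [7, 10, 31] -> counters=[0,0,0,1,0,0,0,1,0,0,1,0,0,0,0,0,0,0,0,0,0,1,0,0,0,0,0,0,0,0,0,1,1,0]
Step 3: insert gd at [12, 15, 30] -> counters=[0,0,0,1,0,0,0,1,0,0,1,0,1,0,0,1,0,0,0,0,0,1,0,0,0,0,0,0,0,0,1,1,1,0]
Step 4: insert rwx at [26, 27, 28] -> counters=[0,0,0,1,0,0,0,1,0,0,1,0,1,0,0,1,0,0,0,0,0,1,0,0,0,0,1,1,1,0,1,1,1,0]
Step 5: insert ry at [1, 7, 30] -> counters=[0,1,0,1,0,0,0,2,0,0,1,0,1,0,0,1,0,0,0,0,0,1,0,0,0,0,1,1,1,0,2,1,1,0]
Step 6: insert vy at [12, 14, 30] -> counters=[0,1,0,1,0,0,0,2,0,0,1,0,2,0,1,1,0,0,0,0,0,1,0,0,0,0,1,1,1,0,3,1,1,0]
Step 7: insert cp at [3, 29, 32] -> counters=[0,1,0,2,0,0,0,2,0,0,1,0,2,0,1,1,0,0,0,0,0,1,0,0,0,0,1,1,1,1,3,1,2,0]
Step 8: insert vc at [2, 9, 33] -> counters=[0,1,1,2,0,0,0,2,0,1,1,0,2,0,1,1,0,0,0,0,0,1,0,0,0,0,1,1,1,1,3,1,2,1]
Step 9: insert g at [5, 21, 30] -> counters=[0,1,1,2,0,1,0,2,0,1,1,0,2,0,1,1,0,0,0,0,0,2,0,0,0,0,1,1,1,1,4,1,2,1]
Step 10: insert q at [10, 13, 29] -> counters=[0,1,1,2,0,1,0,2,0,1,2,0,2,1,1,1,0,0,0,0,0,2,0,0,0,0,1,1,1,2,4,1,2,1]
Step 11: insert ew at [0, 18, 30] -> counters=[1,1,1,2,0,1,0,2,0,1,2,0,2,1,1,1,0,0,1,0,0,2,0,0,0,0,1,1,1,2,5,1,2,1]
Final counters=[1,1,1,2,0,1,0,2,0,1,2,0,2,1,1,1,0,0,1,0,0,2,0,0,0,0,1,1,1,2,5,1,2,1] -> counters[5]=1

Answer: 1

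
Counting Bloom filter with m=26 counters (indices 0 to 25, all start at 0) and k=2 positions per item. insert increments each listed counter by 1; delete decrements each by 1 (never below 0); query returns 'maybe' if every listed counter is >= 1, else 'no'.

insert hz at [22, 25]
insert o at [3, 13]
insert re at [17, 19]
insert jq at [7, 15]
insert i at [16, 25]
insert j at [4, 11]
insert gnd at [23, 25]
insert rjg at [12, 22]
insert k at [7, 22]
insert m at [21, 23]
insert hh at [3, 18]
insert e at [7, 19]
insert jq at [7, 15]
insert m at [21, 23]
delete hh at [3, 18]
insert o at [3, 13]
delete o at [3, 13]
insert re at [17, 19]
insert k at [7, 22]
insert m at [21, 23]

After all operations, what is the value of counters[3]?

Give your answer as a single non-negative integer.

Step 1: insert hz at [22, 25] -> counters=[0,0,0,0,0,0,0,0,0,0,0,0,0,0,0,0,0,0,0,0,0,0,1,0,0,1]
Step 2: insert o at [3, 13] -> counters=[0,0,0,1,0,0,0,0,0,0,0,0,0,1,0,0,0,0,0,0,0,0,1,0,0,1]
Step 3: insert re at [17, 19] -> counters=[0,0,0,1,0,0,0,0,0,0,0,0,0,1,0,0,0,1,0,1,0,0,1,0,0,1]
Step 4: insert jq at [7, 15] -> counters=[0,0,0,1,0,0,0,1,0,0,0,0,0,1,0,1,0,1,0,1,0,0,1,0,0,1]
Step 5: insert i at [16, 25] -> counters=[0,0,0,1,0,0,0,1,0,0,0,0,0,1,0,1,1,1,0,1,0,0,1,0,0,2]
Step 6: insert j at [4, 11] -> counters=[0,0,0,1,1,0,0,1,0,0,0,1,0,1,0,1,1,1,0,1,0,0,1,0,0,2]
Step 7: insert gnd at [23, 25] -> counters=[0,0,0,1,1,0,0,1,0,0,0,1,0,1,0,1,1,1,0,1,0,0,1,1,0,3]
Step 8: insert rjg at [12, 22] -> counters=[0,0,0,1,1,0,0,1,0,0,0,1,1,1,0,1,1,1,0,1,0,0,2,1,0,3]
Step 9: insert k at [7, 22] -> counters=[0,0,0,1,1,0,0,2,0,0,0,1,1,1,0,1,1,1,0,1,0,0,3,1,0,3]
Step 10: insert m at [21, 23] -> counters=[0,0,0,1,1,0,0,2,0,0,0,1,1,1,0,1,1,1,0,1,0,1,3,2,0,3]
Step 11: insert hh at [3, 18] -> counters=[0,0,0,2,1,0,0,2,0,0,0,1,1,1,0,1,1,1,1,1,0,1,3,2,0,3]
Step 12: insert e at [7, 19] -> counters=[0,0,0,2,1,0,0,3,0,0,0,1,1,1,0,1,1,1,1,2,0,1,3,2,0,3]
Step 13: insert jq at [7, 15] -> counters=[0,0,0,2,1,0,0,4,0,0,0,1,1,1,0,2,1,1,1,2,0,1,3,2,0,3]
Step 14: insert m at [21, 23] -> counters=[0,0,0,2,1,0,0,4,0,0,0,1,1,1,0,2,1,1,1,2,0,2,3,3,0,3]
Step 15: delete hh at [3, 18] -> counters=[0,0,0,1,1,0,0,4,0,0,0,1,1,1,0,2,1,1,0,2,0,2,3,3,0,3]
Step 16: insert o at [3, 13] -> counters=[0,0,0,2,1,0,0,4,0,0,0,1,1,2,0,2,1,1,0,2,0,2,3,3,0,3]
Step 17: delete o at [3, 13] -> counters=[0,0,0,1,1,0,0,4,0,0,0,1,1,1,0,2,1,1,0,2,0,2,3,3,0,3]
Step 18: insert re at [17, 19] -> counters=[0,0,0,1,1,0,0,4,0,0,0,1,1,1,0,2,1,2,0,3,0,2,3,3,0,3]
Step 19: insert k at [7, 22] -> counters=[0,0,0,1,1,0,0,5,0,0,0,1,1,1,0,2,1,2,0,3,0,2,4,3,0,3]
Step 20: insert m at [21, 23] -> counters=[0,0,0,1,1,0,0,5,0,0,0,1,1,1,0,2,1,2,0,3,0,3,4,4,0,3]
Final counters=[0,0,0,1,1,0,0,5,0,0,0,1,1,1,0,2,1,2,0,3,0,3,4,4,0,3] -> counters[3]=1

Answer: 1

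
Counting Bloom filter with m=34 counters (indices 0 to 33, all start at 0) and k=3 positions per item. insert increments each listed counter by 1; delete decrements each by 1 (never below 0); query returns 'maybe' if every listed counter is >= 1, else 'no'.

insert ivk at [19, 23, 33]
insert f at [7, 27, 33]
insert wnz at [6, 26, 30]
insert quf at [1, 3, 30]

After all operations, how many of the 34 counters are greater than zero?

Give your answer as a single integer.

Step 1: insert ivk at [19, 23, 33] -> counters=[0,0,0,0,0,0,0,0,0,0,0,0,0,0,0,0,0,0,0,1,0,0,0,1,0,0,0,0,0,0,0,0,0,1]
Step 2: insert f at [7, 27, 33] -> counters=[0,0,0,0,0,0,0,1,0,0,0,0,0,0,0,0,0,0,0,1,0,0,0,1,0,0,0,1,0,0,0,0,0,2]
Step 3: insert wnz at [6, 26, 30] -> counters=[0,0,0,0,0,0,1,1,0,0,0,0,0,0,0,0,0,0,0,1,0,0,0,1,0,0,1,1,0,0,1,0,0,2]
Step 4: insert quf at [1, 3, 30] -> counters=[0,1,0,1,0,0,1,1,0,0,0,0,0,0,0,0,0,0,0,1,0,0,0,1,0,0,1,1,0,0,2,0,0,2]
Final counters=[0,1,0,1,0,0,1,1,0,0,0,0,0,0,0,0,0,0,0,1,0,0,0,1,0,0,1,1,0,0,2,0,0,2] -> 10 nonzero

Answer: 10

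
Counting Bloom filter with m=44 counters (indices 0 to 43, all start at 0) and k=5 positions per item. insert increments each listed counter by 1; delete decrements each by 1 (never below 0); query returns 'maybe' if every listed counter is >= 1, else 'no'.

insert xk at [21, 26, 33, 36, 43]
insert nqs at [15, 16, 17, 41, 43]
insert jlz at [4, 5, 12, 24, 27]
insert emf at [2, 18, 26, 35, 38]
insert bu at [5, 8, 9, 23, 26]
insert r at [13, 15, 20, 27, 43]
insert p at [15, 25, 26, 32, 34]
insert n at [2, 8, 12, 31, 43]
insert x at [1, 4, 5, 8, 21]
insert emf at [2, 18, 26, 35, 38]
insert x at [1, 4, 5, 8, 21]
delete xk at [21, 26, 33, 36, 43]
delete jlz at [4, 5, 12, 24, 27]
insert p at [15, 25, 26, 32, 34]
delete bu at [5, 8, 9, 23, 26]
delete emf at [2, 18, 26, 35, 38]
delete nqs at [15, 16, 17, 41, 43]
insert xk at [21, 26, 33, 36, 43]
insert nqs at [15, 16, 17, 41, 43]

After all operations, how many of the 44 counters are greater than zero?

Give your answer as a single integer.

Answer: 25

Derivation:
Step 1: insert xk at [21, 26, 33, 36, 43] -> counters=[0,0,0,0,0,0,0,0,0,0,0,0,0,0,0,0,0,0,0,0,0,1,0,0,0,0,1,0,0,0,0,0,0,1,0,0,1,0,0,0,0,0,0,1]
Step 2: insert nqs at [15, 16, 17, 41, 43] -> counters=[0,0,0,0,0,0,0,0,0,0,0,0,0,0,0,1,1,1,0,0,0,1,0,0,0,0,1,0,0,0,0,0,0,1,0,0,1,0,0,0,0,1,0,2]
Step 3: insert jlz at [4, 5, 12, 24, 27] -> counters=[0,0,0,0,1,1,0,0,0,0,0,0,1,0,0,1,1,1,0,0,0,1,0,0,1,0,1,1,0,0,0,0,0,1,0,0,1,0,0,0,0,1,0,2]
Step 4: insert emf at [2, 18, 26, 35, 38] -> counters=[0,0,1,0,1,1,0,0,0,0,0,0,1,0,0,1,1,1,1,0,0,1,0,0,1,0,2,1,0,0,0,0,0,1,0,1,1,0,1,0,0,1,0,2]
Step 5: insert bu at [5, 8, 9, 23, 26] -> counters=[0,0,1,0,1,2,0,0,1,1,0,0,1,0,0,1,1,1,1,0,0,1,0,1,1,0,3,1,0,0,0,0,0,1,0,1,1,0,1,0,0,1,0,2]
Step 6: insert r at [13, 15, 20, 27, 43] -> counters=[0,0,1,0,1,2,0,0,1,1,0,0,1,1,0,2,1,1,1,0,1,1,0,1,1,0,3,2,0,0,0,0,0,1,0,1,1,0,1,0,0,1,0,3]
Step 7: insert p at [15, 25, 26, 32, 34] -> counters=[0,0,1,0,1,2,0,0,1,1,0,0,1,1,0,3,1,1,1,0,1,1,0,1,1,1,4,2,0,0,0,0,1,1,1,1,1,0,1,0,0,1,0,3]
Step 8: insert n at [2, 8, 12, 31, 43] -> counters=[0,0,2,0,1,2,0,0,2,1,0,0,2,1,0,3,1,1,1,0,1,1,0,1,1,1,4,2,0,0,0,1,1,1,1,1,1,0,1,0,0,1,0,4]
Step 9: insert x at [1, 4, 5, 8, 21] -> counters=[0,1,2,0,2,3,0,0,3,1,0,0,2,1,0,3,1,1,1,0,1,2,0,1,1,1,4,2,0,0,0,1,1,1,1,1,1,0,1,0,0,1,0,4]
Step 10: insert emf at [2, 18, 26, 35, 38] -> counters=[0,1,3,0,2,3,0,0,3,1,0,0,2,1,0,3,1,1,2,0,1,2,0,1,1,1,5,2,0,0,0,1,1,1,1,2,1,0,2,0,0,1,0,4]
Step 11: insert x at [1, 4, 5, 8, 21] -> counters=[0,2,3,0,3,4,0,0,4,1,0,0,2,1,0,3,1,1,2,0,1,3,0,1,1,1,5,2,0,0,0,1,1,1,1,2,1,0,2,0,0,1,0,4]
Step 12: delete xk at [21, 26, 33, 36, 43] -> counters=[0,2,3,0,3,4,0,0,4,1,0,0,2,1,0,3,1,1,2,0,1,2,0,1,1,1,4,2,0,0,0,1,1,0,1,2,0,0,2,0,0,1,0,3]
Step 13: delete jlz at [4, 5, 12, 24, 27] -> counters=[0,2,3,0,2,3,0,0,4,1,0,0,1,1,0,3,1,1,2,0,1,2,0,1,0,1,4,1,0,0,0,1,1,0,1,2,0,0,2,0,0,1,0,3]
Step 14: insert p at [15, 25, 26, 32, 34] -> counters=[0,2,3,0,2,3,0,0,4,1,0,0,1,1,0,4,1,1,2,0,1,2,0,1,0,2,5,1,0,0,0,1,2,0,2,2,0,0,2,0,0,1,0,3]
Step 15: delete bu at [5, 8, 9, 23, 26] -> counters=[0,2,3,0,2,2,0,0,3,0,0,0,1,1,0,4,1,1,2,0,1,2,0,0,0,2,4,1,0,0,0,1,2,0,2,2,0,0,2,0,0,1,0,3]
Step 16: delete emf at [2, 18, 26, 35, 38] -> counters=[0,2,2,0,2,2,0,0,3,0,0,0,1,1,0,4,1,1,1,0,1,2,0,0,0,2,3,1,0,0,0,1,2,0,2,1,0,0,1,0,0,1,0,3]
Step 17: delete nqs at [15, 16, 17, 41, 43] -> counters=[0,2,2,0,2,2,0,0,3,0,0,0,1,1,0,3,0,0,1,0,1,2,0,0,0,2,3,1,0,0,0,1,2,0,2,1,0,0,1,0,0,0,0,2]
Step 18: insert xk at [21, 26, 33, 36, 43] -> counters=[0,2,2,0,2,2,0,0,3,0,0,0,1,1,0,3,0,0,1,0,1,3,0,0,0,2,4,1,0,0,0,1,2,1,2,1,1,0,1,0,0,0,0,3]
Step 19: insert nqs at [15, 16, 17, 41, 43] -> counters=[0,2,2,0,2,2,0,0,3,0,0,0,1,1,0,4,1,1,1,0,1,3,0,0,0,2,4,1,0,0,0,1,2,1,2,1,1,0,1,0,0,1,0,4]
Final counters=[0,2,2,0,2,2,0,0,3,0,0,0,1,1,0,4,1,1,1,0,1,3,0,0,0,2,4,1,0,0,0,1,2,1,2,1,1,0,1,0,0,1,0,4] -> 25 nonzero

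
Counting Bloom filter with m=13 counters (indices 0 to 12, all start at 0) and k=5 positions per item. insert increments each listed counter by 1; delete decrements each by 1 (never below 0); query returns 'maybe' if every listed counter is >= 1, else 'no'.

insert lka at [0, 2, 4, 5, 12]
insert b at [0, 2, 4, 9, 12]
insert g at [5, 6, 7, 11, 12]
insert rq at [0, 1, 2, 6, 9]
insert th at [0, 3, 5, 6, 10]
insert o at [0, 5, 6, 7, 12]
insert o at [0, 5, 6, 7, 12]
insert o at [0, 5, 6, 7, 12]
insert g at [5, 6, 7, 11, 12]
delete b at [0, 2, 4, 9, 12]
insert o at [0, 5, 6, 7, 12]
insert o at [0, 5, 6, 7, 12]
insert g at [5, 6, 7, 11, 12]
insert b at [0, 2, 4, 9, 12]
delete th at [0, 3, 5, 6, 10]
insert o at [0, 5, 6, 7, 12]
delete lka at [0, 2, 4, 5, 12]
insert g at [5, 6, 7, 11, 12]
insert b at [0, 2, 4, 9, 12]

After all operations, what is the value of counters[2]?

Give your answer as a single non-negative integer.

Step 1: insert lka at [0, 2, 4, 5, 12] -> counters=[1,0,1,0,1,1,0,0,0,0,0,0,1]
Step 2: insert b at [0, 2, 4, 9, 12] -> counters=[2,0,2,0,2,1,0,0,0,1,0,0,2]
Step 3: insert g at [5, 6, 7, 11, 12] -> counters=[2,0,2,0,2,2,1,1,0,1,0,1,3]
Step 4: insert rq at [0, 1, 2, 6, 9] -> counters=[3,1,3,0,2,2,2,1,0,2,0,1,3]
Step 5: insert th at [0, 3, 5, 6, 10] -> counters=[4,1,3,1,2,3,3,1,0,2,1,1,3]
Step 6: insert o at [0, 5, 6, 7, 12] -> counters=[5,1,3,1,2,4,4,2,0,2,1,1,4]
Step 7: insert o at [0, 5, 6, 7, 12] -> counters=[6,1,3,1,2,5,5,3,0,2,1,1,5]
Step 8: insert o at [0, 5, 6, 7, 12] -> counters=[7,1,3,1,2,6,6,4,0,2,1,1,6]
Step 9: insert g at [5, 6, 7, 11, 12] -> counters=[7,1,3,1,2,7,7,5,0,2,1,2,7]
Step 10: delete b at [0, 2, 4, 9, 12] -> counters=[6,1,2,1,1,7,7,5,0,1,1,2,6]
Step 11: insert o at [0, 5, 6, 7, 12] -> counters=[7,1,2,1,1,8,8,6,0,1,1,2,7]
Step 12: insert o at [0, 5, 6, 7, 12] -> counters=[8,1,2,1,1,9,9,7,0,1,1,2,8]
Step 13: insert g at [5, 6, 7, 11, 12] -> counters=[8,1,2,1,1,10,10,8,0,1,1,3,9]
Step 14: insert b at [0, 2, 4, 9, 12] -> counters=[9,1,3,1,2,10,10,8,0,2,1,3,10]
Step 15: delete th at [0, 3, 5, 6, 10] -> counters=[8,1,3,0,2,9,9,8,0,2,0,3,10]
Step 16: insert o at [0, 5, 6, 7, 12] -> counters=[9,1,3,0,2,10,10,9,0,2,0,3,11]
Step 17: delete lka at [0, 2, 4, 5, 12] -> counters=[8,1,2,0,1,9,10,9,0,2,0,3,10]
Step 18: insert g at [5, 6, 7, 11, 12] -> counters=[8,1,2,0,1,10,11,10,0,2,0,4,11]
Step 19: insert b at [0, 2, 4, 9, 12] -> counters=[9,1,3,0,2,10,11,10,0,3,0,4,12]
Final counters=[9,1,3,0,2,10,11,10,0,3,0,4,12] -> counters[2]=3

Answer: 3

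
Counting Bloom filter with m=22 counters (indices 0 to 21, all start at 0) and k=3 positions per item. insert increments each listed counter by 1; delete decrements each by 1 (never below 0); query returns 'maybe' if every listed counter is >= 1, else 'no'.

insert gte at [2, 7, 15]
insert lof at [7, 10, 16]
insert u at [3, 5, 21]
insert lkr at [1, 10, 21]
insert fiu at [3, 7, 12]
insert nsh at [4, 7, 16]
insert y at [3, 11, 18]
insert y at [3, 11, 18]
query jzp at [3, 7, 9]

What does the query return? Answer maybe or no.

Step 1: insert gte at [2, 7, 15] -> counters=[0,0,1,0,0,0,0,1,0,0,0,0,0,0,0,1,0,0,0,0,0,0]
Step 2: insert lof at [7, 10, 16] -> counters=[0,0,1,0,0,0,0,2,0,0,1,0,0,0,0,1,1,0,0,0,0,0]
Step 3: insert u at [3, 5, 21] -> counters=[0,0,1,1,0,1,0,2,0,0,1,0,0,0,0,1,1,0,0,0,0,1]
Step 4: insert lkr at [1, 10, 21] -> counters=[0,1,1,1,0,1,0,2,0,0,2,0,0,0,0,1,1,0,0,0,0,2]
Step 5: insert fiu at [3, 7, 12] -> counters=[0,1,1,2,0,1,0,3,0,0,2,0,1,0,0,1,1,0,0,0,0,2]
Step 6: insert nsh at [4, 7, 16] -> counters=[0,1,1,2,1,1,0,4,0,0,2,0,1,0,0,1,2,0,0,0,0,2]
Step 7: insert y at [3, 11, 18] -> counters=[0,1,1,3,1,1,0,4,0,0,2,1,1,0,0,1,2,0,1,0,0,2]
Step 8: insert y at [3, 11, 18] -> counters=[0,1,1,4,1,1,0,4,0,0,2,2,1,0,0,1,2,0,2,0,0,2]
Query jzp: check counters[3]=4 counters[7]=4 counters[9]=0 -> no

Answer: no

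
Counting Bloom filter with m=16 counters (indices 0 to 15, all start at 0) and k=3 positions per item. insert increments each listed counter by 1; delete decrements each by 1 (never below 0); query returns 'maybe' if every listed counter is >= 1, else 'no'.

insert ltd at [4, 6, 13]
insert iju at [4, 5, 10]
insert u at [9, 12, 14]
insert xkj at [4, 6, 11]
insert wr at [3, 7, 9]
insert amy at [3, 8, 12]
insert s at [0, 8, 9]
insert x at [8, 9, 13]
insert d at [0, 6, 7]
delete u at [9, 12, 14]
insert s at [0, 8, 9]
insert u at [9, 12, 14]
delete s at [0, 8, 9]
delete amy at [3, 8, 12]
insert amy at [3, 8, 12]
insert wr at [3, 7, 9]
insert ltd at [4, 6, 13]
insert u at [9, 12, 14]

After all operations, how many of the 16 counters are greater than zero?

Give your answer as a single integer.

Answer: 13

Derivation:
Step 1: insert ltd at [4, 6, 13] -> counters=[0,0,0,0,1,0,1,0,0,0,0,0,0,1,0,0]
Step 2: insert iju at [4, 5, 10] -> counters=[0,0,0,0,2,1,1,0,0,0,1,0,0,1,0,0]
Step 3: insert u at [9, 12, 14] -> counters=[0,0,0,0,2,1,1,0,0,1,1,0,1,1,1,0]
Step 4: insert xkj at [4, 6, 11] -> counters=[0,0,0,0,3,1,2,0,0,1,1,1,1,1,1,0]
Step 5: insert wr at [3, 7, 9] -> counters=[0,0,0,1,3,1,2,1,0,2,1,1,1,1,1,0]
Step 6: insert amy at [3, 8, 12] -> counters=[0,0,0,2,3,1,2,1,1,2,1,1,2,1,1,0]
Step 7: insert s at [0, 8, 9] -> counters=[1,0,0,2,3,1,2,1,2,3,1,1,2,1,1,0]
Step 8: insert x at [8, 9, 13] -> counters=[1,0,0,2,3,1,2,1,3,4,1,1,2,2,1,0]
Step 9: insert d at [0, 6, 7] -> counters=[2,0,0,2,3,1,3,2,3,4,1,1,2,2,1,0]
Step 10: delete u at [9, 12, 14] -> counters=[2,0,0,2,3,1,3,2,3,3,1,1,1,2,0,0]
Step 11: insert s at [0, 8, 9] -> counters=[3,0,0,2,3,1,3,2,4,4,1,1,1,2,0,0]
Step 12: insert u at [9, 12, 14] -> counters=[3,0,0,2,3,1,3,2,4,5,1,1,2,2,1,0]
Step 13: delete s at [0, 8, 9] -> counters=[2,0,0,2,3,1,3,2,3,4,1,1,2,2,1,0]
Step 14: delete amy at [3, 8, 12] -> counters=[2,0,0,1,3,1,3,2,2,4,1,1,1,2,1,0]
Step 15: insert amy at [3, 8, 12] -> counters=[2,0,0,2,3,1,3,2,3,4,1,1,2,2,1,0]
Step 16: insert wr at [3, 7, 9] -> counters=[2,0,0,3,3,1,3,3,3,5,1,1,2,2,1,0]
Step 17: insert ltd at [4, 6, 13] -> counters=[2,0,0,3,4,1,4,3,3,5,1,1,2,3,1,0]
Step 18: insert u at [9, 12, 14] -> counters=[2,0,0,3,4,1,4,3,3,6,1,1,3,3,2,0]
Final counters=[2,0,0,3,4,1,4,3,3,6,1,1,3,3,2,0] -> 13 nonzero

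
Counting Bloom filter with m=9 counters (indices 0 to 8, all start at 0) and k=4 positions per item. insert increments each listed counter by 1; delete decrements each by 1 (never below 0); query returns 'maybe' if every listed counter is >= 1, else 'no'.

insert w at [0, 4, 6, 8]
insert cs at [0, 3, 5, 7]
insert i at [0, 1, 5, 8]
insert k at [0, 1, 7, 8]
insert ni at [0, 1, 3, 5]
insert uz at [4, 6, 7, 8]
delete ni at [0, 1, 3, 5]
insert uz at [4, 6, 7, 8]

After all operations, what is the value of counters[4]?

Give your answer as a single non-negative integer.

Step 1: insert w at [0, 4, 6, 8] -> counters=[1,0,0,0,1,0,1,0,1]
Step 2: insert cs at [0, 3, 5, 7] -> counters=[2,0,0,1,1,1,1,1,1]
Step 3: insert i at [0, 1, 5, 8] -> counters=[3,1,0,1,1,2,1,1,2]
Step 4: insert k at [0, 1, 7, 8] -> counters=[4,2,0,1,1,2,1,2,3]
Step 5: insert ni at [0, 1, 3, 5] -> counters=[5,3,0,2,1,3,1,2,3]
Step 6: insert uz at [4, 6, 7, 8] -> counters=[5,3,0,2,2,3,2,3,4]
Step 7: delete ni at [0, 1, 3, 5] -> counters=[4,2,0,1,2,2,2,3,4]
Step 8: insert uz at [4, 6, 7, 8] -> counters=[4,2,0,1,3,2,3,4,5]
Final counters=[4,2,0,1,3,2,3,4,5] -> counters[4]=3

Answer: 3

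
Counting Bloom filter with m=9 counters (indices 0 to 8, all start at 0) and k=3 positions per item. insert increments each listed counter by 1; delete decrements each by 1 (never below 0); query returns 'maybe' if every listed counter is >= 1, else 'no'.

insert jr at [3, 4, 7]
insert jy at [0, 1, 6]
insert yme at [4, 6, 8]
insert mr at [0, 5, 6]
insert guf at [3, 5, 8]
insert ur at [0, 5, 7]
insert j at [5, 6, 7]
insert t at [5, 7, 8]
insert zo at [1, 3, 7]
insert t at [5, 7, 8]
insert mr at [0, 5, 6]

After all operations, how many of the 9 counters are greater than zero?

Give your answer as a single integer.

Step 1: insert jr at [3, 4, 7] -> counters=[0,0,0,1,1,0,0,1,0]
Step 2: insert jy at [0, 1, 6] -> counters=[1,1,0,1,1,0,1,1,0]
Step 3: insert yme at [4, 6, 8] -> counters=[1,1,0,1,2,0,2,1,1]
Step 4: insert mr at [0, 5, 6] -> counters=[2,1,0,1,2,1,3,1,1]
Step 5: insert guf at [3, 5, 8] -> counters=[2,1,0,2,2,2,3,1,2]
Step 6: insert ur at [0, 5, 7] -> counters=[3,1,0,2,2,3,3,2,2]
Step 7: insert j at [5, 6, 7] -> counters=[3,1,0,2,2,4,4,3,2]
Step 8: insert t at [5, 7, 8] -> counters=[3,1,0,2,2,5,4,4,3]
Step 9: insert zo at [1, 3, 7] -> counters=[3,2,0,3,2,5,4,5,3]
Step 10: insert t at [5, 7, 8] -> counters=[3,2,0,3,2,6,4,6,4]
Step 11: insert mr at [0, 5, 6] -> counters=[4,2,0,3,2,7,5,6,4]
Final counters=[4,2,0,3,2,7,5,6,4] -> 8 nonzero

Answer: 8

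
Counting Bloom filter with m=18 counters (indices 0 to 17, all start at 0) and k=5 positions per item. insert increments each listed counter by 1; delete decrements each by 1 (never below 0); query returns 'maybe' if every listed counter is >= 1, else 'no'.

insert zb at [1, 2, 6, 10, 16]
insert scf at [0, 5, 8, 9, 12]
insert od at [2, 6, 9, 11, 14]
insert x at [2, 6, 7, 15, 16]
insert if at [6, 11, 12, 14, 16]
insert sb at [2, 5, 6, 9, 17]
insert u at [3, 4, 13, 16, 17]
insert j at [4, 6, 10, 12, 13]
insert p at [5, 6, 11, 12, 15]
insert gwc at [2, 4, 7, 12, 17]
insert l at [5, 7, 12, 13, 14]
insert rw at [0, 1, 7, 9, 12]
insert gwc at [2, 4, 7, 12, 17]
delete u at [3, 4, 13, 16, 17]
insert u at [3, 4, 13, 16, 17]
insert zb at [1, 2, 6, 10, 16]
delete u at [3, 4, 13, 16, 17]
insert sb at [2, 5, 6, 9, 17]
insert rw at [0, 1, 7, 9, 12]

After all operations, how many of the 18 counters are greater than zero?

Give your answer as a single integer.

Answer: 17

Derivation:
Step 1: insert zb at [1, 2, 6, 10, 16] -> counters=[0,1,1,0,0,0,1,0,0,0,1,0,0,0,0,0,1,0]
Step 2: insert scf at [0, 5, 8, 9, 12] -> counters=[1,1,1,0,0,1,1,0,1,1,1,0,1,0,0,0,1,0]
Step 3: insert od at [2, 6, 9, 11, 14] -> counters=[1,1,2,0,0,1,2,0,1,2,1,1,1,0,1,0,1,0]
Step 4: insert x at [2, 6, 7, 15, 16] -> counters=[1,1,3,0,0,1,3,1,1,2,1,1,1,0,1,1,2,0]
Step 5: insert if at [6, 11, 12, 14, 16] -> counters=[1,1,3,0,0,1,4,1,1,2,1,2,2,0,2,1,3,0]
Step 6: insert sb at [2, 5, 6, 9, 17] -> counters=[1,1,4,0,0,2,5,1,1,3,1,2,2,0,2,1,3,1]
Step 7: insert u at [3, 4, 13, 16, 17] -> counters=[1,1,4,1,1,2,5,1,1,3,1,2,2,1,2,1,4,2]
Step 8: insert j at [4, 6, 10, 12, 13] -> counters=[1,1,4,1,2,2,6,1,1,3,2,2,3,2,2,1,4,2]
Step 9: insert p at [5, 6, 11, 12, 15] -> counters=[1,1,4,1,2,3,7,1,1,3,2,3,4,2,2,2,4,2]
Step 10: insert gwc at [2, 4, 7, 12, 17] -> counters=[1,1,5,1,3,3,7,2,1,3,2,3,5,2,2,2,4,3]
Step 11: insert l at [5, 7, 12, 13, 14] -> counters=[1,1,5,1,3,4,7,3,1,3,2,3,6,3,3,2,4,3]
Step 12: insert rw at [0, 1, 7, 9, 12] -> counters=[2,2,5,1,3,4,7,4,1,4,2,3,7,3,3,2,4,3]
Step 13: insert gwc at [2, 4, 7, 12, 17] -> counters=[2,2,6,1,4,4,7,5,1,4,2,3,8,3,3,2,4,4]
Step 14: delete u at [3, 4, 13, 16, 17] -> counters=[2,2,6,0,3,4,7,5,1,4,2,3,8,2,3,2,3,3]
Step 15: insert u at [3, 4, 13, 16, 17] -> counters=[2,2,6,1,4,4,7,5,1,4,2,3,8,3,3,2,4,4]
Step 16: insert zb at [1, 2, 6, 10, 16] -> counters=[2,3,7,1,4,4,8,5,1,4,3,3,8,3,3,2,5,4]
Step 17: delete u at [3, 4, 13, 16, 17] -> counters=[2,3,7,0,3,4,8,5,1,4,3,3,8,2,3,2,4,3]
Step 18: insert sb at [2, 5, 6, 9, 17] -> counters=[2,3,8,0,3,5,9,5,1,5,3,3,8,2,3,2,4,4]
Step 19: insert rw at [0, 1, 7, 9, 12] -> counters=[3,4,8,0,3,5,9,6,1,6,3,3,9,2,3,2,4,4]
Final counters=[3,4,8,0,3,5,9,6,1,6,3,3,9,2,3,2,4,4] -> 17 nonzero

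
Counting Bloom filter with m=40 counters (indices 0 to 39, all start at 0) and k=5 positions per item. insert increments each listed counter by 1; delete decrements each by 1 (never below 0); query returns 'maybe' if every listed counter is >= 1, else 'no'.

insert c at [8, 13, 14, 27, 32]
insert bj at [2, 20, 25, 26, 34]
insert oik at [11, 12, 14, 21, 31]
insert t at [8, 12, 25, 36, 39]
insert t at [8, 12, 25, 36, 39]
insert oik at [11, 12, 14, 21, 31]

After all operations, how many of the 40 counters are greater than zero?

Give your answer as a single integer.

Step 1: insert c at [8, 13, 14, 27, 32] -> counters=[0,0,0,0,0,0,0,0,1,0,0,0,0,1,1,0,0,0,0,0,0,0,0,0,0,0,0,1,0,0,0,0,1,0,0,0,0,0,0,0]
Step 2: insert bj at [2, 20, 25, 26, 34] -> counters=[0,0,1,0,0,0,0,0,1,0,0,0,0,1,1,0,0,0,0,0,1,0,0,0,0,1,1,1,0,0,0,0,1,0,1,0,0,0,0,0]
Step 3: insert oik at [11, 12, 14, 21, 31] -> counters=[0,0,1,0,0,0,0,0,1,0,0,1,1,1,2,0,0,0,0,0,1,1,0,0,0,1,1,1,0,0,0,1,1,0,1,0,0,0,0,0]
Step 4: insert t at [8, 12, 25, 36, 39] -> counters=[0,0,1,0,0,0,0,0,2,0,0,1,2,1,2,0,0,0,0,0,1,1,0,0,0,2,1,1,0,0,0,1,1,0,1,0,1,0,0,1]
Step 5: insert t at [8, 12, 25, 36, 39] -> counters=[0,0,1,0,0,0,0,0,3,0,0,1,3,1,2,0,0,0,0,0,1,1,0,0,0,3,1,1,0,0,0,1,1,0,1,0,2,0,0,2]
Step 6: insert oik at [11, 12, 14, 21, 31] -> counters=[0,0,1,0,0,0,0,0,3,0,0,2,4,1,3,0,0,0,0,0,1,2,0,0,0,3,1,1,0,0,0,2,1,0,1,0,2,0,0,2]
Final counters=[0,0,1,0,0,0,0,0,3,0,0,2,4,1,3,0,0,0,0,0,1,2,0,0,0,3,1,1,0,0,0,2,1,0,1,0,2,0,0,2] -> 16 nonzero

Answer: 16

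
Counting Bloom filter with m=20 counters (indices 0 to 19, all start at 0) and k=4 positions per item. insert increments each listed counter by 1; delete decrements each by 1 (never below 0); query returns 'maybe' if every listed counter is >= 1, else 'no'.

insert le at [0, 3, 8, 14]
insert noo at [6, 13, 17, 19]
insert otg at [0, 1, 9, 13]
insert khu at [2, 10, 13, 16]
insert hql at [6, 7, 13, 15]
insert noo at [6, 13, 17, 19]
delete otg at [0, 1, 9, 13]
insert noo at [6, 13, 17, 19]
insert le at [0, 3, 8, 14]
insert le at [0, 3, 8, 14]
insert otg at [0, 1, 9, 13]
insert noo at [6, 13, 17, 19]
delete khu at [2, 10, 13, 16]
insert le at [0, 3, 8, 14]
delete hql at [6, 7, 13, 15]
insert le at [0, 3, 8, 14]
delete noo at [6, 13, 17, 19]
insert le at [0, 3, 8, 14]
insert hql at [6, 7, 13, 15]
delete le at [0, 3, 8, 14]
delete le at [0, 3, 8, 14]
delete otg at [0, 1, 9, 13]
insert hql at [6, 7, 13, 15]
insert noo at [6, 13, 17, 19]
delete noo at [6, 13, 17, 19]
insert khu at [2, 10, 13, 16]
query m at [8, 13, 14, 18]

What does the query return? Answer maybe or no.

Step 1: insert le at [0, 3, 8, 14] -> counters=[1,0,0,1,0,0,0,0,1,0,0,0,0,0,1,0,0,0,0,0]
Step 2: insert noo at [6, 13, 17, 19] -> counters=[1,0,0,1,0,0,1,0,1,0,0,0,0,1,1,0,0,1,0,1]
Step 3: insert otg at [0, 1, 9, 13] -> counters=[2,1,0,1,0,0,1,0,1,1,0,0,0,2,1,0,0,1,0,1]
Step 4: insert khu at [2, 10, 13, 16] -> counters=[2,1,1,1,0,0,1,0,1,1,1,0,0,3,1,0,1,1,0,1]
Step 5: insert hql at [6, 7, 13, 15] -> counters=[2,1,1,1,0,0,2,1,1,1,1,0,0,4,1,1,1,1,0,1]
Step 6: insert noo at [6, 13, 17, 19] -> counters=[2,1,1,1,0,0,3,1,1,1,1,0,0,5,1,1,1,2,0,2]
Step 7: delete otg at [0, 1, 9, 13] -> counters=[1,0,1,1,0,0,3,1,1,0,1,0,0,4,1,1,1,2,0,2]
Step 8: insert noo at [6, 13, 17, 19] -> counters=[1,0,1,1,0,0,4,1,1,0,1,0,0,5,1,1,1,3,0,3]
Step 9: insert le at [0, 3, 8, 14] -> counters=[2,0,1,2,0,0,4,1,2,0,1,0,0,5,2,1,1,3,0,3]
Step 10: insert le at [0, 3, 8, 14] -> counters=[3,0,1,3,0,0,4,1,3,0,1,0,0,5,3,1,1,3,0,3]
Step 11: insert otg at [0, 1, 9, 13] -> counters=[4,1,1,3,0,0,4,1,3,1,1,0,0,6,3,1,1,3,0,3]
Step 12: insert noo at [6, 13, 17, 19] -> counters=[4,1,1,3,0,0,5,1,3,1,1,0,0,7,3,1,1,4,0,4]
Step 13: delete khu at [2, 10, 13, 16] -> counters=[4,1,0,3,0,0,5,1,3,1,0,0,0,6,3,1,0,4,0,4]
Step 14: insert le at [0, 3, 8, 14] -> counters=[5,1,0,4,0,0,5,1,4,1,0,0,0,6,4,1,0,4,0,4]
Step 15: delete hql at [6, 7, 13, 15] -> counters=[5,1,0,4,0,0,4,0,4,1,0,0,0,5,4,0,0,4,0,4]
Step 16: insert le at [0, 3, 8, 14] -> counters=[6,1,0,5,0,0,4,0,5,1,0,0,0,5,5,0,0,4,0,4]
Step 17: delete noo at [6, 13, 17, 19] -> counters=[6,1,0,5,0,0,3,0,5,1,0,0,0,4,5,0,0,3,0,3]
Step 18: insert le at [0, 3, 8, 14] -> counters=[7,1,0,6,0,0,3,0,6,1,0,0,0,4,6,0,0,3,0,3]
Step 19: insert hql at [6, 7, 13, 15] -> counters=[7,1,0,6,0,0,4,1,6,1,0,0,0,5,6,1,0,3,0,3]
Step 20: delete le at [0, 3, 8, 14] -> counters=[6,1,0,5,0,0,4,1,5,1,0,0,0,5,5,1,0,3,0,3]
Step 21: delete le at [0, 3, 8, 14] -> counters=[5,1,0,4,0,0,4,1,4,1,0,0,0,5,4,1,0,3,0,3]
Step 22: delete otg at [0, 1, 9, 13] -> counters=[4,0,0,4,0,0,4,1,4,0,0,0,0,4,4,1,0,3,0,3]
Step 23: insert hql at [6, 7, 13, 15] -> counters=[4,0,0,4,0,0,5,2,4,0,0,0,0,5,4,2,0,3,0,3]
Step 24: insert noo at [6, 13, 17, 19] -> counters=[4,0,0,4,0,0,6,2,4,0,0,0,0,6,4,2,0,4,0,4]
Step 25: delete noo at [6, 13, 17, 19] -> counters=[4,0,0,4,0,0,5,2,4,0,0,0,0,5,4,2,0,3,0,3]
Step 26: insert khu at [2, 10, 13, 16] -> counters=[4,0,1,4,0,0,5,2,4,0,1,0,0,6,4,2,1,3,0,3]
Query m: check counters[8]=4 counters[13]=6 counters[14]=4 counters[18]=0 -> no

Answer: no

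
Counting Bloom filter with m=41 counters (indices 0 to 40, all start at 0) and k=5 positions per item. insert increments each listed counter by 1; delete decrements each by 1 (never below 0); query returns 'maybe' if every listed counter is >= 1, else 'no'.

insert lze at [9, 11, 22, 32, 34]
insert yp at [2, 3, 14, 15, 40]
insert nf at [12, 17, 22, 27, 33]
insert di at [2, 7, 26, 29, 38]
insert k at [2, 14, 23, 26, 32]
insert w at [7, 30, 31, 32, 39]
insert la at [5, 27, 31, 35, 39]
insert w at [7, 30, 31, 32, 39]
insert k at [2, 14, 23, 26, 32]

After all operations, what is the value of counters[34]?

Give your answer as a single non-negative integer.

Step 1: insert lze at [9, 11, 22, 32, 34] -> counters=[0,0,0,0,0,0,0,0,0,1,0,1,0,0,0,0,0,0,0,0,0,0,1,0,0,0,0,0,0,0,0,0,1,0,1,0,0,0,0,0,0]
Step 2: insert yp at [2, 3, 14, 15, 40] -> counters=[0,0,1,1,0,0,0,0,0,1,0,1,0,0,1,1,0,0,0,0,0,0,1,0,0,0,0,0,0,0,0,0,1,0,1,0,0,0,0,0,1]
Step 3: insert nf at [12, 17, 22, 27, 33] -> counters=[0,0,1,1,0,0,0,0,0,1,0,1,1,0,1,1,0,1,0,0,0,0,2,0,0,0,0,1,0,0,0,0,1,1,1,0,0,0,0,0,1]
Step 4: insert di at [2, 7, 26, 29, 38] -> counters=[0,0,2,1,0,0,0,1,0,1,0,1,1,0,1,1,0,1,0,0,0,0,2,0,0,0,1,1,0,1,0,0,1,1,1,0,0,0,1,0,1]
Step 5: insert k at [2, 14, 23, 26, 32] -> counters=[0,0,3,1,0,0,0,1,0,1,0,1,1,0,2,1,0,1,0,0,0,0,2,1,0,0,2,1,0,1,0,0,2,1,1,0,0,0,1,0,1]
Step 6: insert w at [7, 30, 31, 32, 39] -> counters=[0,0,3,1,0,0,0,2,0,1,0,1,1,0,2,1,0,1,0,0,0,0,2,1,0,0,2,1,0,1,1,1,3,1,1,0,0,0,1,1,1]
Step 7: insert la at [5, 27, 31, 35, 39] -> counters=[0,0,3,1,0,1,0,2,0,1,0,1,1,0,2,1,0,1,0,0,0,0,2,1,0,0,2,2,0,1,1,2,3,1,1,1,0,0,1,2,1]
Step 8: insert w at [7, 30, 31, 32, 39] -> counters=[0,0,3,1,0,1,0,3,0,1,0,1,1,0,2,1,0,1,0,0,0,0,2,1,0,0,2,2,0,1,2,3,4,1,1,1,0,0,1,3,1]
Step 9: insert k at [2, 14, 23, 26, 32] -> counters=[0,0,4,1,0,1,0,3,0,1,0,1,1,0,3,1,0,1,0,0,0,0,2,2,0,0,3,2,0,1,2,3,5,1,1,1,0,0,1,3,1]
Final counters=[0,0,4,1,0,1,0,3,0,1,0,1,1,0,3,1,0,1,0,0,0,0,2,2,0,0,3,2,0,1,2,3,5,1,1,1,0,0,1,3,1] -> counters[34]=1

Answer: 1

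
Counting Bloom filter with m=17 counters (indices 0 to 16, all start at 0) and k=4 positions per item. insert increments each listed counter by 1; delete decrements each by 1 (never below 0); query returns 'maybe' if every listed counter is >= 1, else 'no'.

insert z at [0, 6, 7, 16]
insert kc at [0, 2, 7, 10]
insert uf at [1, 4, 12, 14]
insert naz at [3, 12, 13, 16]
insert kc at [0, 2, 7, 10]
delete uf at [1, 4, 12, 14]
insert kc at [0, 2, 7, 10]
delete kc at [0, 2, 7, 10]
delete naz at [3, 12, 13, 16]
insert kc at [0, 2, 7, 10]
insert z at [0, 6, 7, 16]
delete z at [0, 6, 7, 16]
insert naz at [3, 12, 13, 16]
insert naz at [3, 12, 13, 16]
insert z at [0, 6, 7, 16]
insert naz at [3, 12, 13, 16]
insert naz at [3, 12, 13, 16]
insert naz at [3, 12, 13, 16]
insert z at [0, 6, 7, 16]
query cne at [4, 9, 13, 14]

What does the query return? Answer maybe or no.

Answer: no

Derivation:
Step 1: insert z at [0, 6, 7, 16] -> counters=[1,0,0,0,0,0,1,1,0,0,0,0,0,0,0,0,1]
Step 2: insert kc at [0, 2, 7, 10] -> counters=[2,0,1,0,0,0,1,2,0,0,1,0,0,0,0,0,1]
Step 3: insert uf at [1, 4, 12, 14] -> counters=[2,1,1,0,1,0,1,2,0,0,1,0,1,0,1,0,1]
Step 4: insert naz at [3, 12, 13, 16] -> counters=[2,1,1,1,1,0,1,2,0,0,1,0,2,1,1,0,2]
Step 5: insert kc at [0, 2, 7, 10] -> counters=[3,1,2,1,1,0,1,3,0,0,2,0,2,1,1,0,2]
Step 6: delete uf at [1, 4, 12, 14] -> counters=[3,0,2,1,0,0,1,3,0,0,2,0,1,1,0,0,2]
Step 7: insert kc at [0, 2, 7, 10] -> counters=[4,0,3,1,0,0,1,4,0,0,3,0,1,1,0,0,2]
Step 8: delete kc at [0, 2, 7, 10] -> counters=[3,0,2,1,0,0,1,3,0,0,2,0,1,1,0,0,2]
Step 9: delete naz at [3, 12, 13, 16] -> counters=[3,0,2,0,0,0,1,3,0,0,2,0,0,0,0,0,1]
Step 10: insert kc at [0, 2, 7, 10] -> counters=[4,0,3,0,0,0,1,4,0,0,3,0,0,0,0,0,1]
Step 11: insert z at [0, 6, 7, 16] -> counters=[5,0,3,0,0,0,2,5,0,0,3,0,0,0,0,0,2]
Step 12: delete z at [0, 6, 7, 16] -> counters=[4,0,3,0,0,0,1,4,0,0,3,0,0,0,0,0,1]
Step 13: insert naz at [3, 12, 13, 16] -> counters=[4,0,3,1,0,0,1,4,0,0,3,0,1,1,0,0,2]
Step 14: insert naz at [3, 12, 13, 16] -> counters=[4,0,3,2,0,0,1,4,0,0,3,0,2,2,0,0,3]
Step 15: insert z at [0, 6, 7, 16] -> counters=[5,0,3,2,0,0,2,5,0,0,3,0,2,2,0,0,4]
Step 16: insert naz at [3, 12, 13, 16] -> counters=[5,0,3,3,0,0,2,5,0,0,3,0,3,3,0,0,5]
Step 17: insert naz at [3, 12, 13, 16] -> counters=[5,0,3,4,0,0,2,5,0,0,3,0,4,4,0,0,6]
Step 18: insert naz at [3, 12, 13, 16] -> counters=[5,0,3,5,0,0,2,5,0,0,3,0,5,5,0,0,7]
Step 19: insert z at [0, 6, 7, 16] -> counters=[6,0,3,5,0,0,3,6,0,0,3,0,5,5,0,0,8]
Query cne: check counters[4]=0 counters[9]=0 counters[13]=5 counters[14]=0 -> no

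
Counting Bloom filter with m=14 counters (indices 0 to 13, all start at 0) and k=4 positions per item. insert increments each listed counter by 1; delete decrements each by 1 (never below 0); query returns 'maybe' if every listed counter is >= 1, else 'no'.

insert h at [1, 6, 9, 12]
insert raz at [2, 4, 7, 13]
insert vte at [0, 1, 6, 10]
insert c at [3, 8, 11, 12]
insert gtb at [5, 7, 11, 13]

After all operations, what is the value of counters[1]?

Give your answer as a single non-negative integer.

Answer: 2

Derivation:
Step 1: insert h at [1, 6, 9, 12] -> counters=[0,1,0,0,0,0,1,0,0,1,0,0,1,0]
Step 2: insert raz at [2, 4, 7, 13] -> counters=[0,1,1,0,1,0,1,1,0,1,0,0,1,1]
Step 3: insert vte at [0, 1, 6, 10] -> counters=[1,2,1,0,1,0,2,1,0,1,1,0,1,1]
Step 4: insert c at [3, 8, 11, 12] -> counters=[1,2,1,1,1,0,2,1,1,1,1,1,2,1]
Step 5: insert gtb at [5, 7, 11, 13] -> counters=[1,2,1,1,1,1,2,2,1,1,1,2,2,2]
Final counters=[1,2,1,1,1,1,2,2,1,1,1,2,2,2] -> counters[1]=2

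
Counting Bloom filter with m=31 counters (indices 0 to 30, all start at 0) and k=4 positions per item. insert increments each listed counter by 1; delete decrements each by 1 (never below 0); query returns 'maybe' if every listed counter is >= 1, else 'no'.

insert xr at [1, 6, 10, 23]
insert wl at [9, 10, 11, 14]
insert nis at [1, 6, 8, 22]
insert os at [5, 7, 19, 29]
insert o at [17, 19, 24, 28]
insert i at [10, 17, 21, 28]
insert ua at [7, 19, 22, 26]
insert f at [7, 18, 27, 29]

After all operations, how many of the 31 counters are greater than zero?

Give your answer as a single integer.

Answer: 20

Derivation:
Step 1: insert xr at [1, 6, 10, 23] -> counters=[0,1,0,0,0,0,1,0,0,0,1,0,0,0,0,0,0,0,0,0,0,0,0,1,0,0,0,0,0,0,0]
Step 2: insert wl at [9, 10, 11, 14] -> counters=[0,1,0,0,0,0,1,0,0,1,2,1,0,0,1,0,0,0,0,0,0,0,0,1,0,0,0,0,0,0,0]
Step 3: insert nis at [1, 6, 8, 22] -> counters=[0,2,0,0,0,0,2,0,1,1,2,1,0,0,1,0,0,0,0,0,0,0,1,1,0,0,0,0,0,0,0]
Step 4: insert os at [5, 7, 19, 29] -> counters=[0,2,0,0,0,1,2,1,1,1,2,1,0,0,1,0,0,0,0,1,0,0,1,1,0,0,0,0,0,1,0]
Step 5: insert o at [17, 19, 24, 28] -> counters=[0,2,0,0,0,1,2,1,1,1,2,1,0,0,1,0,0,1,0,2,0,0,1,1,1,0,0,0,1,1,0]
Step 6: insert i at [10, 17, 21, 28] -> counters=[0,2,0,0,0,1,2,1,1,1,3,1,0,0,1,0,0,2,0,2,0,1,1,1,1,0,0,0,2,1,0]
Step 7: insert ua at [7, 19, 22, 26] -> counters=[0,2,0,0,0,1,2,2,1,1,3,1,0,0,1,0,0,2,0,3,0,1,2,1,1,0,1,0,2,1,0]
Step 8: insert f at [7, 18, 27, 29] -> counters=[0,2,0,0,0,1,2,3,1,1,3,1,0,0,1,0,0,2,1,3,0,1,2,1,1,0,1,1,2,2,0]
Final counters=[0,2,0,0,0,1,2,3,1,1,3,1,0,0,1,0,0,2,1,3,0,1,2,1,1,0,1,1,2,2,0] -> 20 nonzero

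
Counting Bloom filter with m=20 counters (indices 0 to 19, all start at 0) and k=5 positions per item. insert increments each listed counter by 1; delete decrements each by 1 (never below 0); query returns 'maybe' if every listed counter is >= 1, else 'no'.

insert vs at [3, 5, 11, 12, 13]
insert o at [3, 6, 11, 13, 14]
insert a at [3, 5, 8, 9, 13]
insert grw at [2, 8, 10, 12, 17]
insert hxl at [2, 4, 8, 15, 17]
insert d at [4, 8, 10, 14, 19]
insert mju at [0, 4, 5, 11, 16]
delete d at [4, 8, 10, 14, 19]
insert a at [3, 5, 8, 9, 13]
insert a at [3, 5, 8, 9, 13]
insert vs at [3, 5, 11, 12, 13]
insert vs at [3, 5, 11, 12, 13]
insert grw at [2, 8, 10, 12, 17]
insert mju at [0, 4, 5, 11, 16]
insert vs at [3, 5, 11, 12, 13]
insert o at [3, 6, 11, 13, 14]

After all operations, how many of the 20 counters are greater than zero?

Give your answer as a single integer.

Step 1: insert vs at [3, 5, 11, 12, 13] -> counters=[0,0,0,1,0,1,0,0,0,0,0,1,1,1,0,0,0,0,0,0]
Step 2: insert o at [3, 6, 11, 13, 14] -> counters=[0,0,0,2,0,1,1,0,0,0,0,2,1,2,1,0,0,0,0,0]
Step 3: insert a at [3, 5, 8, 9, 13] -> counters=[0,0,0,3,0,2,1,0,1,1,0,2,1,3,1,0,0,0,0,0]
Step 4: insert grw at [2, 8, 10, 12, 17] -> counters=[0,0,1,3,0,2,1,0,2,1,1,2,2,3,1,0,0,1,0,0]
Step 5: insert hxl at [2, 4, 8, 15, 17] -> counters=[0,0,2,3,1,2,1,0,3,1,1,2,2,3,1,1,0,2,0,0]
Step 6: insert d at [4, 8, 10, 14, 19] -> counters=[0,0,2,3,2,2,1,0,4,1,2,2,2,3,2,1,0,2,0,1]
Step 7: insert mju at [0, 4, 5, 11, 16] -> counters=[1,0,2,3,3,3,1,0,4,1,2,3,2,3,2,1,1,2,0,1]
Step 8: delete d at [4, 8, 10, 14, 19] -> counters=[1,0,2,3,2,3,1,0,3,1,1,3,2,3,1,1,1,2,0,0]
Step 9: insert a at [3, 5, 8, 9, 13] -> counters=[1,0,2,4,2,4,1,0,4,2,1,3,2,4,1,1,1,2,0,0]
Step 10: insert a at [3, 5, 8, 9, 13] -> counters=[1,0,2,5,2,5,1,0,5,3,1,3,2,5,1,1,1,2,0,0]
Step 11: insert vs at [3, 5, 11, 12, 13] -> counters=[1,0,2,6,2,6,1,0,5,3,1,4,3,6,1,1,1,2,0,0]
Step 12: insert vs at [3, 5, 11, 12, 13] -> counters=[1,0,2,7,2,7,1,0,5,3,1,5,4,7,1,1,1,2,0,0]
Step 13: insert grw at [2, 8, 10, 12, 17] -> counters=[1,0,3,7,2,7,1,0,6,3,2,5,5,7,1,1,1,3,0,0]
Step 14: insert mju at [0, 4, 5, 11, 16] -> counters=[2,0,3,7,3,8,1,0,6,3,2,6,5,7,1,1,2,3,0,0]
Step 15: insert vs at [3, 5, 11, 12, 13] -> counters=[2,0,3,8,3,9,1,0,6,3,2,7,6,8,1,1,2,3,0,0]
Step 16: insert o at [3, 6, 11, 13, 14] -> counters=[2,0,3,9,3,9,2,0,6,3,2,8,6,9,2,1,2,3,0,0]
Final counters=[2,0,3,9,3,9,2,0,6,3,2,8,6,9,2,1,2,3,0,0] -> 16 nonzero

Answer: 16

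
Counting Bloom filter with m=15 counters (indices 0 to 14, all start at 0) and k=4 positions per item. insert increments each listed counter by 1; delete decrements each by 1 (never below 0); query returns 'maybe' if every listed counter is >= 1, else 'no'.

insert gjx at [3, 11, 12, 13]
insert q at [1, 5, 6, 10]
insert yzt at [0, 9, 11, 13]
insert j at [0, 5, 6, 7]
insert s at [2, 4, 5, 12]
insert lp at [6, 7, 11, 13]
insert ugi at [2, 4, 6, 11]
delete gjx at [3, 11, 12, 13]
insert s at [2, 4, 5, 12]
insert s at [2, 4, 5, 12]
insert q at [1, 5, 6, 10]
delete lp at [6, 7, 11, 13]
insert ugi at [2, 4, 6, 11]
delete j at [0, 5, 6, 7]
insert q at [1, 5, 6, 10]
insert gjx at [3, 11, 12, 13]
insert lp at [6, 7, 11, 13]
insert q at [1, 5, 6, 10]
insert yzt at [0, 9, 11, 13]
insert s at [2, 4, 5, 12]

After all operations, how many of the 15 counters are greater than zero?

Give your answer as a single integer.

Answer: 13

Derivation:
Step 1: insert gjx at [3, 11, 12, 13] -> counters=[0,0,0,1,0,0,0,0,0,0,0,1,1,1,0]
Step 2: insert q at [1, 5, 6, 10] -> counters=[0,1,0,1,0,1,1,0,0,0,1,1,1,1,0]
Step 3: insert yzt at [0, 9, 11, 13] -> counters=[1,1,0,1,0,1,1,0,0,1,1,2,1,2,0]
Step 4: insert j at [0, 5, 6, 7] -> counters=[2,1,0,1,0,2,2,1,0,1,1,2,1,2,0]
Step 5: insert s at [2, 4, 5, 12] -> counters=[2,1,1,1,1,3,2,1,0,1,1,2,2,2,0]
Step 6: insert lp at [6, 7, 11, 13] -> counters=[2,1,1,1,1,3,3,2,0,1,1,3,2,3,0]
Step 7: insert ugi at [2, 4, 6, 11] -> counters=[2,1,2,1,2,3,4,2,0,1,1,4,2,3,0]
Step 8: delete gjx at [3, 11, 12, 13] -> counters=[2,1,2,0,2,3,4,2,0,1,1,3,1,2,0]
Step 9: insert s at [2, 4, 5, 12] -> counters=[2,1,3,0,3,4,4,2,0,1,1,3,2,2,0]
Step 10: insert s at [2, 4, 5, 12] -> counters=[2,1,4,0,4,5,4,2,0,1,1,3,3,2,0]
Step 11: insert q at [1, 5, 6, 10] -> counters=[2,2,4,0,4,6,5,2,0,1,2,3,3,2,0]
Step 12: delete lp at [6, 7, 11, 13] -> counters=[2,2,4,0,4,6,4,1,0,1,2,2,3,1,0]
Step 13: insert ugi at [2, 4, 6, 11] -> counters=[2,2,5,0,5,6,5,1,0,1,2,3,3,1,0]
Step 14: delete j at [0, 5, 6, 7] -> counters=[1,2,5,0,5,5,4,0,0,1,2,3,3,1,0]
Step 15: insert q at [1, 5, 6, 10] -> counters=[1,3,5,0,5,6,5,0,0,1,3,3,3,1,0]
Step 16: insert gjx at [3, 11, 12, 13] -> counters=[1,3,5,1,5,6,5,0,0,1,3,4,4,2,0]
Step 17: insert lp at [6, 7, 11, 13] -> counters=[1,3,5,1,5,6,6,1,0,1,3,5,4,3,0]
Step 18: insert q at [1, 5, 6, 10] -> counters=[1,4,5,1,5,7,7,1,0,1,4,5,4,3,0]
Step 19: insert yzt at [0, 9, 11, 13] -> counters=[2,4,5,1,5,7,7,1,0,2,4,6,4,4,0]
Step 20: insert s at [2, 4, 5, 12] -> counters=[2,4,6,1,6,8,7,1,0,2,4,6,5,4,0]
Final counters=[2,4,6,1,6,8,7,1,0,2,4,6,5,4,0] -> 13 nonzero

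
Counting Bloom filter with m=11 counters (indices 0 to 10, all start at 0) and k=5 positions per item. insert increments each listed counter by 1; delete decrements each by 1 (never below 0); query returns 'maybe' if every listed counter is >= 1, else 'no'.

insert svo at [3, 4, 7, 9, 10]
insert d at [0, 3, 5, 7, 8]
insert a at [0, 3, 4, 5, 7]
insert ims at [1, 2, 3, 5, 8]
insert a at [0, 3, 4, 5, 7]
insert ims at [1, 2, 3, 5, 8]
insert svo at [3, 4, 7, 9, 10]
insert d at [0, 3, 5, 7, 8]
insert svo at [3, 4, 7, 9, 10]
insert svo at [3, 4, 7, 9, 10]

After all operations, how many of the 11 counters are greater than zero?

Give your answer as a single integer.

Answer: 10

Derivation:
Step 1: insert svo at [3, 4, 7, 9, 10] -> counters=[0,0,0,1,1,0,0,1,0,1,1]
Step 2: insert d at [0, 3, 5, 7, 8] -> counters=[1,0,0,2,1,1,0,2,1,1,1]
Step 3: insert a at [0, 3, 4, 5, 7] -> counters=[2,0,0,3,2,2,0,3,1,1,1]
Step 4: insert ims at [1, 2, 3, 5, 8] -> counters=[2,1,1,4,2,3,0,3,2,1,1]
Step 5: insert a at [0, 3, 4, 5, 7] -> counters=[3,1,1,5,3,4,0,4,2,1,1]
Step 6: insert ims at [1, 2, 3, 5, 8] -> counters=[3,2,2,6,3,5,0,4,3,1,1]
Step 7: insert svo at [3, 4, 7, 9, 10] -> counters=[3,2,2,7,4,5,0,5,3,2,2]
Step 8: insert d at [0, 3, 5, 7, 8] -> counters=[4,2,2,8,4,6,0,6,4,2,2]
Step 9: insert svo at [3, 4, 7, 9, 10] -> counters=[4,2,2,9,5,6,0,7,4,3,3]
Step 10: insert svo at [3, 4, 7, 9, 10] -> counters=[4,2,2,10,6,6,0,8,4,4,4]
Final counters=[4,2,2,10,6,6,0,8,4,4,4] -> 10 nonzero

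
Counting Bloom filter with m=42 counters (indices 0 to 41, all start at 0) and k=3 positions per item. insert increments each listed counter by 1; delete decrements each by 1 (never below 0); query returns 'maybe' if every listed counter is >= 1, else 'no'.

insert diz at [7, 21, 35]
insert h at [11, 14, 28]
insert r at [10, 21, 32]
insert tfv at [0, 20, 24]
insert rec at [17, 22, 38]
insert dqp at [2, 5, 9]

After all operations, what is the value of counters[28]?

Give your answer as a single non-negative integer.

Answer: 1

Derivation:
Step 1: insert diz at [7, 21, 35] -> counters=[0,0,0,0,0,0,0,1,0,0,0,0,0,0,0,0,0,0,0,0,0,1,0,0,0,0,0,0,0,0,0,0,0,0,0,1,0,0,0,0,0,0]
Step 2: insert h at [11, 14, 28] -> counters=[0,0,0,0,0,0,0,1,0,0,0,1,0,0,1,0,0,0,0,0,0,1,0,0,0,0,0,0,1,0,0,0,0,0,0,1,0,0,0,0,0,0]
Step 3: insert r at [10, 21, 32] -> counters=[0,0,0,0,0,0,0,1,0,0,1,1,0,0,1,0,0,0,0,0,0,2,0,0,0,0,0,0,1,0,0,0,1,0,0,1,0,0,0,0,0,0]
Step 4: insert tfv at [0, 20, 24] -> counters=[1,0,0,0,0,0,0,1,0,0,1,1,0,0,1,0,0,0,0,0,1,2,0,0,1,0,0,0,1,0,0,0,1,0,0,1,0,0,0,0,0,0]
Step 5: insert rec at [17, 22, 38] -> counters=[1,0,0,0,0,0,0,1,0,0,1,1,0,0,1,0,0,1,0,0,1,2,1,0,1,0,0,0,1,0,0,0,1,0,0,1,0,0,1,0,0,0]
Step 6: insert dqp at [2, 5, 9] -> counters=[1,0,1,0,0,1,0,1,0,1,1,1,0,0,1,0,0,1,0,0,1,2,1,0,1,0,0,0,1,0,0,0,1,0,0,1,0,0,1,0,0,0]
Final counters=[1,0,1,0,0,1,0,1,0,1,1,1,0,0,1,0,0,1,0,0,1,2,1,0,1,0,0,0,1,0,0,0,1,0,0,1,0,0,1,0,0,0] -> counters[28]=1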